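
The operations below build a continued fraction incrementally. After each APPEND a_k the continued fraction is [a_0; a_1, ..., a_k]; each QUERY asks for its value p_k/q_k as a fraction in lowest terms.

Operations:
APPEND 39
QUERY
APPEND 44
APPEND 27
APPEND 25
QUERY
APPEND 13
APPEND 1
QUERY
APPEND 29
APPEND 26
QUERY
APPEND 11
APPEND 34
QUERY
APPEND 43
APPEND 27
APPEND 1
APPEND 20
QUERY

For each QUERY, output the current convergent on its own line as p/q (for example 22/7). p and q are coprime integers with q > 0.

39/1
1161667/29769
16309736/417955
12707700474/325648861
4781984111792/122543624829
120884822786602553/3097807107838822

APPEND 39: p_0 = 39·1 + 0 = 39, q_0 = 39·0 + 1 = 1 → 39/1
APPEND 44: p_1 = 44·39 + 1 = 1717, q_1 = 44·1 + 0 = 44 → 1717/44
APPEND 27: p_2 = 27·1717 + 39 = 46398, q_2 = 27·44 + 1 = 1189 → 46398/1189
APPEND 25: p_3 = 25·46398 + 1717 = 1161667, q_3 = 25·1189 + 44 = 29769 → 1161667/29769
APPEND 13: p_4 = 13·1161667 + 46398 = 15148069, q_4 = 13·29769 + 1189 = 388186 → 15148069/388186
APPEND 1: p_5 = 1·15148069 + 1161667 = 16309736, q_5 = 1·388186 + 29769 = 417955 → 16309736/417955
APPEND 29: p_6 = 29·16309736 + 15148069 = 488130413, q_6 = 29·417955 + 388186 = 12508881 → 488130413/12508881
APPEND 26: p_7 = 26·488130413 + 16309736 = 12707700474, q_7 = 26·12508881 + 417955 = 325648861 → 12707700474/325648861
APPEND 11: p_8 = 11·12707700474 + 488130413 = 140272835627, q_8 = 11·325648861 + 12508881 = 3594646352 → 140272835627/3594646352
APPEND 34: p_9 = 34·140272835627 + 12707700474 = 4781984111792, q_9 = 34·3594646352 + 325648861 = 122543624829 → 4781984111792/122543624829
APPEND 43: p_10 = 43·4781984111792 + 140272835627 = 205765589642683, q_10 = 43·122543624829 + 3594646352 = 5272970513999 → 205765589642683/5272970513999
APPEND 27: p_11 = 27·205765589642683 + 4781984111792 = 5560452904464233, q_11 = 27·5272970513999 + 122543624829 = 142492747502802 → 5560452904464233/142492747502802
APPEND 1: p_12 = 1·5560452904464233 + 205765589642683 = 5766218494106916, q_12 = 1·142492747502802 + 5272970513999 = 147765718016801 → 5766218494106916/147765718016801
APPEND 20: p_13 = 20·5766218494106916 + 5560452904464233 = 120884822786602553, q_13 = 20·147765718016801 + 142492747502802 = 3097807107838822 → 120884822786602553/3097807107838822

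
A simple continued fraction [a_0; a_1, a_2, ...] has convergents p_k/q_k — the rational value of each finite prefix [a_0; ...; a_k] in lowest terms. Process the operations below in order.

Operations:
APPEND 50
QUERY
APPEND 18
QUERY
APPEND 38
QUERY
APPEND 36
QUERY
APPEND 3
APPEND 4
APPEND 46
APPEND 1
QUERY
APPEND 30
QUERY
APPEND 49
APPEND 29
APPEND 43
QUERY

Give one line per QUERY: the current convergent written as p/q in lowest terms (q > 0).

APPEND 50: p_0 = 50·1 + 0 = 50, q_0 = 50·0 + 1 = 1 → 50/1
APPEND 18: p_1 = 18·50 + 1 = 901, q_1 = 18·1 + 0 = 18 → 901/18
APPEND 38: p_2 = 38·901 + 50 = 34288, q_2 = 38·18 + 1 = 685 → 34288/685
APPEND 36: p_3 = 36·34288 + 901 = 1235269, q_3 = 36·685 + 18 = 24678 → 1235269/24678
APPEND 3: p_4 = 3·1235269 + 34288 = 3740095, q_4 = 3·24678 + 685 = 74719 → 3740095/74719
APPEND 4: p_5 = 4·3740095 + 1235269 = 16195649, q_5 = 4·74719 + 24678 = 323554 → 16195649/323554
APPEND 46: p_6 = 46·16195649 + 3740095 = 748739949, q_6 = 46·323554 + 74719 = 14958203 → 748739949/14958203
APPEND 1: p_7 = 1·748739949 + 16195649 = 764935598, q_7 = 1·14958203 + 323554 = 15281757 → 764935598/15281757
APPEND 30: p_8 = 30·764935598 + 748739949 = 23696807889, q_8 = 30·15281757 + 14958203 = 473410913 → 23696807889/473410913
APPEND 49: p_9 = 49·23696807889 + 764935598 = 1161908522159, q_9 = 49·473410913 + 15281757 = 23212416494 → 1161908522159/23212416494
APPEND 29: p_10 = 29·1161908522159 + 23696807889 = 33719043950500, q_10 = 29·23212416494 + 473410913 = 673633489239 → 33719043950500/673633489239
APPEND 43: p_11 = 43·33719043950500 + 1161908522159 = 1451080798393659, q_11 = 43·673633489239 + 23212416494 = 28989452453771 → 1451080798393659/28989452453771

50/1
901/18
34288/685
1235269/24678
764935598/15281757
23696807889/473410913
1451080798393659/28989452453771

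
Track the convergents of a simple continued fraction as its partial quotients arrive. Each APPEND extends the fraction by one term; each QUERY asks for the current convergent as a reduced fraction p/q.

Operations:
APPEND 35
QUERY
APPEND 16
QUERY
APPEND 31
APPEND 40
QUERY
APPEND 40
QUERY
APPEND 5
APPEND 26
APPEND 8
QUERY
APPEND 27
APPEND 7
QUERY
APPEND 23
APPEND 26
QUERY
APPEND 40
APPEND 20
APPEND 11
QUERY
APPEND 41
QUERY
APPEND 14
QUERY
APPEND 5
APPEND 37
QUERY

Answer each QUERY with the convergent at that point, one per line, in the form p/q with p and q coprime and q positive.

35/1
561/16
697601/19896
27921466/796337
29547102307/842701125
5639680386034/160847075851
3399006189145352/96941700398017
30113447395449964755/858853627476086878
1237376557452883796767/35290723475348621435
17353385251735823119493/494928982282356786968
3273512589448619800706077/93362547473106261369143

APPEND 35: p_0 = 35·1 + 0 = 35, q_0 = 35·0 + 1 = 1 → 35/1
APPEND 16: p_1 = 16·35 + 1 = 561, q_1 = 16·1 + 0 = 16 → 561/16
APPEND 31: p_2 = 31·561 + 35 = 17426, q_2 = 31·16 + 1 = 497 → 17426/497
APPEND 40: p_3 = 40·17426 + 561 = 697601, q_3 = 40·497 + 16 = 19896 → 697601/19896
APPEND 40: p_4 = 40·697601 + 17426 = 27921466, q_4 = 40·19896 + 497 = 796337 → 27921466/796337
APPEND 5: p_5 = 5·27921466 + 697601 = 140304931, q_5 = 5·796337 + 19896 = 4001581 → 140304931/4001581
APPEND 26: p_6 = 26·140304931 + 27921466 = 3675849672, q_6 = 26·4001581 + 796337 = 104837443 → 3675849672/104837443
APPEND 8: p_7 = 8·3675849672 + 140304931 = 29547102307, q_7 = 8·104837443 + 4001581 = 842701125 → 29547102307/842701125
APPEND 27: p_8 = 27·29547102307 + 3675849672 = 801447611961, q_8 = 27·842701125 + 104837443 = 22857767818 → 801447611961/22857767818
APPEND 7: p_9 = 7·801447611961 + 29547102307 = 5639680386034, q_9 = 7·22857767818 + 842701125 = 160847075851 → 5639680386034/160847075851
APPEND 23: p_10 = 23·5639680386034 + 801447611961 = 130514096490743, q_10 = 23·160847075851 + 22857767818 = 3722340512391 → 130514096490743/3722340512391
APPEND 26: p_11 = 26·130514096490743 + 5639680386034 = 3399006189145352, q_11 = 26·3722340512391 + 160847075851 = 96941700398017 → 3399006189145352/96941700398017
APPEND 40: p_12 = 40·3399006189145352 + 130514096490743 = 136090761662304823, q_12 = 40·96941700398017 + 3722340512391 = 3881390356433071 → 136090761662304823/3881390356433071
APPEND 20: p_13 = 20·136090761662304823 + 3399006189145352 = 2725214239435241812, q_13 = 20·3881390356433071 + 96941700398017 = 77724748829059437 → 2725214239435241812/77724748829059437
APPEND 11: p_14 = 11·2725214239435241812 + 136090761662304823 = 30113447395449964755, q_14 = 11·77724748829059437 + 3881390356433071 = 858853627476086878 → 30113447395449964755/858853627476086878
APPEND 41: p_15 = 41·30113447395449964755 + 2725214239435241812 = 1237376557452883796767, q_15 = 41·858853627476086878 + 77724748829059437 = 35290723475348621435 → 1237376557452883796767/35290723475348621435
APPEND 14: p_16 = 14·1237376557452883796767 + 30113447395449964755 = 17353385251735823119493, q_16 = 14·35290723475348621435 + 858853627476086878 = 494928982282356786968 → 17353385251735823119493/494928982282356786968
APPEND 5: p_17 = 5·17353385251735823119493 + 1237376557452883796767 = 88004302816131999394232, q_17 = 5·494928982282356786968 + 35290723475348621435 = 2509935634887132556275 → 88004302816131999394232/2509935634887132556275
APPEND 37: p_18 = 37·88004302816131999394232 + 17353385251735823119493 = 3273512589448619800706077, q_18 = 37·2509935634887132556275 + 494928982282356786968 = 93362547473106261369143 → 3273512589448619800706077/93362547473106261369143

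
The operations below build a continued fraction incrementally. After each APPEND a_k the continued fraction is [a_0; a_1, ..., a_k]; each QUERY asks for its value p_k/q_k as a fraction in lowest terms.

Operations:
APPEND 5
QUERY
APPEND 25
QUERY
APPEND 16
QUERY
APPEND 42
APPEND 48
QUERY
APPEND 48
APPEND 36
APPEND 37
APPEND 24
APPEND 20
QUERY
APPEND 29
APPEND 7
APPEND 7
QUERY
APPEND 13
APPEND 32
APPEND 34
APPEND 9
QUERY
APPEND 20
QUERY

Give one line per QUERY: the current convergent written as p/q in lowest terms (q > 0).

APPEND 5: p_0 = 5·1 + 0 = 5, q_0 = 5·0 + 1 = 1 → 5/1
APPEND 25: p_1 = 25·5 + 1 = 126, q_1 = 25·1 + 0 = 25 → 126/25
APPEND 16: p_2 = 16·126 + 5 = 2021, q_2 = 16·25 + 1 = 401 → 2021/401
APPEND 42: p_3 = 42·2021 + 126 = 85008, q_3 = 42·401 + 25 = 16867 → 85008/16867
APPEND 48: p_4 = 48·85008 + 2021 = 4082405, q_4 = 48·16867 + 401 = 810017 → 4082405/810017
APPEND 48: p_5 = 48·4082405 + 85008 = 196040448, q_5 = 48·810017 + 16867 = 38897683 → 196040448/38897683
APPEND 36: p_6 = 36·196040448 + 4082405 = 7061538533, q_6 = 36·38897683 + 810017 = 1401126605 → 7061538533/1401126605
APPEND 37: p_7 = 37·7061538533 + 196040448 = 261472966169, q_7 = 37·1401126605 + 38897683 = 51880582068 → 261472966169/51880582068
APPEND 24: p_8 = 24·261472966169 + 7061538533 = 6282412726589, q_8 = 24·51880582068 + 1401126605 = 1246535096237 → 6282412726589/1246535096237
APPEND 20: p_9 = 20·6282412726589 + 261472966169 = 125909727497949, q_9 = 20·1246535096237 + 51880582068 = 24982582506808 → 125909727497949/24982582506808
APPEND 29: p_10 = 29·125909727497949 + 6282412726589 = 3657664510167110, q_10 = 29·24982582506808 + 1246535096237 = 725741427793669 → 3657664510167110/725741427793669
APPEND 7: p_11 = 7·3657664510167110 + 125909727497949 = 25729561298667719, q_11 = 7·725741427793669 + 24982582506808 = 5105172577062491 → 25729561298667719/5105172577062491
APPEND 7: p_12 = 7·25729561298667719 + 3657664510167110 = 183764593600841143, q_12 = 7·5105172577062491 + 725741427793669 = 36461949467231106 → 183764593600841143/36461949467231106
APPEND 13: p_13 = 13·183764593600841143 + 25729561298667719 = 2414669278109602578, q_13 = 13·36461949467231106 + 5105172577062491 = 479110515651066869 → 2414669278109602578/479110515651066869
APPEND 32: p_14 = 32·2414669278109602578 + 183764593600841143 = 77453181493108123639, q_14 = 32·479110515651066869 + 36461949467231106 = 15367998450301370914 → 77453181493108123639/15367998450301370914
APPEND 34: p_15 = 34·77453181493108123639 + 2414669278109602578 = 2635822840043785806304, q_15 = 34·15367998450301370914 + 479110515651066869 = 522991057825897677945 → 2635822840043785806304/522991057825897677945
APPEND 9: p_16 = 9·2635822840043785806304 + 77453181493108123639 = 23799858741887180380375, q_16 = 9·522991057825897677945 + 15367998450301370914 = 4722287518883380472419 → 23799858741887180380375/4722287518883380472419
APPEND 20: p_17 = 20·23799858741887180380375 + 2635822840043785806304 = 478632997677787393413804, q_17 = 20·4722287518883380472419 + 522991057825897677945 = 94968741435493507126325 → 478632997677787393413804/94968741435493507126325

5/1
126/25
2021/401
4082405/810017
125909727497949/24982582506808
183764593600841143/36461949467231106
23799858741887180380375/4722287518883380472419
478632997677787393413804/94968741435493507126325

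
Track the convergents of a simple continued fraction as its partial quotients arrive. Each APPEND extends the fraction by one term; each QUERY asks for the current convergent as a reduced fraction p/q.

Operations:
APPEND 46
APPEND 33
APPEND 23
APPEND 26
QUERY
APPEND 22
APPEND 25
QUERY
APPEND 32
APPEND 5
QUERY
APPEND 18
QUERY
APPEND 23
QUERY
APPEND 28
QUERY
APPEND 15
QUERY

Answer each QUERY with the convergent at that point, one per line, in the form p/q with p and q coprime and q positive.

APPEND 46: p_0 = 46·1 + 0 = 46, q_0 = 46·0 + 1 = 1 → 46/1
APPEND 33: p_1 = 33·46 + 1 = 1519, q_1 = 33·1 + 0 = 33 → 1519/33
APPEND 23: p_2 = 23·1519 + 46 = 34983, q_2 = 23·33 + 1 = 760 → 34983/760
APPEND 26: p_3 = 26·34983 + 1519 = 911077, q_3 = 26·760 + 33 = 19793 → 911077/19793
APPEND 22: p_4 = 22·911077 + 34983 = 20078677, q_4 = 22·19793 + 760 = 436206 → 20078677/436206
APPEND 25: p_5 = 25·20078677 + 911077 = 502878002, q_5 = 25·436206 + 19793 = 10924943 → 502878002/10924943
APPEND 32: p_6 = 32·502878002 + 20078677 = 16112174741, q_6 = 32·10924943 + 436206 = 350034382 → 16112174741/350034382
APPEND 5: p_7 = 5·16112174741 + 502878002 = 81063751707, q_7 = 5·350034382 + 10924943 = 1761096853 → 81063751707/1761096853
APPEND 18: p_8 = 18·81063751707 + 16112174741 = 1475259705467, q_8 = 18·1761096853 + 350034382 = 32049777736 → 1475259705467/32049777736
APPEND 23: p_9 = 23·1475259705467 + 81063751707 = 34012036977448, q_9 = 23·32049777736 + 1761096853 = 738905984781 → 34012036977448/738905984781
APPEND 28: p_10 = 28·34012036977448 + 1475259705467 = 953812295074011, q_10 = 28·738905984781 + 32049777736 = 20721417351604 → 953812295074011/20721417351604
APPEND 15: p_11 = 15·953812295074011 + 34012036977448 = 14341196463087613, q_11 = 15·20721417351604 + 738905984781 = 311560166258841 → 14341196463087613/311560166258841

911077/19793
502878002/10924943
81063751707/1761096853
1475259705467/32049777736
34012036977448/738905984781
953812295074011/20721417351604
14341196463087613/311560166258841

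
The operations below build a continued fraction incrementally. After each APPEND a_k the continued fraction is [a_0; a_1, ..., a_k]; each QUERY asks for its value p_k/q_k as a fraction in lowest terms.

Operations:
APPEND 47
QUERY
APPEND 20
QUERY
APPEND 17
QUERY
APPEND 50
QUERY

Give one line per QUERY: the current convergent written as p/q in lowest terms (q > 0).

APPEND 47: p_0 = 47·1 + 0 = 47, q_0 = 47·0 + 1 = 1 → 47/1
APPEND 20: p_1 = 20·47 + 1 = 941, q_1 = 20·1 + 0 = 20 → 941/20
APPEND 17: p_2 = 17·941 + 47 = 16044, q_2 = 17·20 + 1 = 341 → 16044/341
APPEND 50: p_3 = 50·16044 + 941 = 803141, q_3 = 50·341 + 20 = 17070 → 803141/17070

47/1
941/20
16044/341
803141/17070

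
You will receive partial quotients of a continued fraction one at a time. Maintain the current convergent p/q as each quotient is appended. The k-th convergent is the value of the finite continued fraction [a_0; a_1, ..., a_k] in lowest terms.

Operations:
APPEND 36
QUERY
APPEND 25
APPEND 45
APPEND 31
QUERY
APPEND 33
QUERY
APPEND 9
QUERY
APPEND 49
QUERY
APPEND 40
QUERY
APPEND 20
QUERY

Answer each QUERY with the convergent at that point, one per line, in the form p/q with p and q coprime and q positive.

36/1
1258912/34931
41584677/1153849
375521005/10419572
18442113922/511712877
738060077885/20478934652
14779643671622/410090405917

APPEND 36: p_0 = 36·1 + 0 = 36, q_0 = 36·0 + 1 = 1 → 36/1
APPEND 25: p_1 = 25·36 + 1 = 901, q_1 = 25·1 + 0 = 25 → 901/25
APPEND 45: p_2 = 45·901 + 36 = 40581, q_2 = 45·25 + 1 = 1126 → 40581/1126
APPEND 31: p_3 = 31·40581 + 901 = 1258912, q_3 = 31·1126 + 25 = 34931 → 1258912/34931
APPEND 33: p_4 = 33·1258912 + 40581 = 41584677, q_4 = 33·34931 + 1126 = 1153849 → 41584677/1153849
APPEND 9: p_5 = 9·41584677 + 1258912 = 375521005, q_5 = 9·1153849 + 34931 = 10419572 → 375521005/10419572
APPEND 49: p_6 = 49·375521005 + 41584677 = 18442113922, q_6 = 49·10419572 + 1153849 = 511712877 → 18442113922/511712877
APPEND 40: p_7 = 40·18442113922 + 375521005 = 738060077885, q_7 = 40·511712877 + 10419572 = 20478934652 → 738060077885/20478934652
APPEND 20: p_8 = 20·738060077885 + 18442113922 = 14779643671622, q_8 = 20·20478934652 + 511712877 = 410090405917 → 14779643671622/410090405917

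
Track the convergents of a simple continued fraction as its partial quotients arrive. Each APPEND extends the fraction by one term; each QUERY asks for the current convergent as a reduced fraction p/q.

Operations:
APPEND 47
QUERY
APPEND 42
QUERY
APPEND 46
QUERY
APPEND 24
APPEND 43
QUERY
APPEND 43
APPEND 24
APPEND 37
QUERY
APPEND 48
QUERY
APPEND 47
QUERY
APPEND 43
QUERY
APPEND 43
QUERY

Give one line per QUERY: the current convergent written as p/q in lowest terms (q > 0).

47/1
1975/42
90897/1933
93981526/1998595
3598050245031/76515518906
172803547081918/3674810570539
8125364763095177/172792612334239
349563488360174529/7433757140942816
15039355364250599924/319824349672875327

APPEND 47: p_0 = 47·1 + 0 = 47, q_0 = 47·0 + 1 = 1 → 47/1
APPEND 42: p_1 = 42·47 + 1 = 1975, q_1 = 42·1 + 0 = 42 → 1975/42
APPEND 46: p_2 = 46·1975 + 47 = 90897, q_2 = 46·42 + 1 = 1933 → 90897/1933
APPEND 24: p_3 = 24·90897 + 1975 = 2183503, q_3 = 24·1933 + 42 = 46434 → 2183503/46434
APPEND 43: p_4 = 43·2183503 + 90897 = 93981526, q_4 = 43·46434 + 1933 = 1998595 → 93981526/1998595
APPEND 43: p_5 = 43·93981526 + 2183503 = 4043389121, q_5 = 43·1998595 + 46434 = 85986019 → 4043389121/85986019
APPEND 24: p_6 = 24·4043389121 + 93981526 = 97135320430, q_6 = 24·85986019 + 1998595 = 2065663051 → 97135320430/2065663051
APPEND 37: p_7 = 37·97135320430 + 4043389121 = 3598050245031, q_7 = 37·2065663051 + 85986019 = 76515518906 → 3598050245031/76515518906
APPEND 48: p_8 = 48·3598050245031 + 97135320430 = 172803547081918, q_8 = 48·76515518906 + 2065663051 = 3674810570539 → 172803547081918/3674810570539
APPEND 47: p_9 = 47·172803547081918 + 3598050245031 = 8125364763095177, q_9 = 47·3674810570539 + 76515518906 = 172792612334239 → 8125364763095177/172792612334239
APPEND 43: p_10 = 43·8125364763095177 + 172803547081918 = 349563488360174529, q_10 = 43·172792612334239 + 3674810570539 = 7433757140942816 → 349563488360174529/7433757140942816
APPEND 43: p_11 = 43·349563488360174529 + 8125364763095177 = 15039355364250599924, q_11 = 43·7433757140942816 + 172792612334239 = 319824349672875327 → 15039355364250599924/319824349672875327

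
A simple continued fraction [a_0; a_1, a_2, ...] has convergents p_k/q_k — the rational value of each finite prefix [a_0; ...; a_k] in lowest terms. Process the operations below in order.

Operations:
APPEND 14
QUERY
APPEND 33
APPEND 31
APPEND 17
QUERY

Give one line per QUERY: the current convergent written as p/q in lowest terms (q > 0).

14/1
244702/17441

APPEND 14: p_0 = 14·1 + 0 = 14, q_0 = 14·0 + 1 = 1 → 14/1
APPEND 33: p_1 = 33·14 + 1 = 463, q_1 = 33·1 + 0 = 33 → 463/33
APPEND 31: p_2 = 31·463 + 14 = 14367, q_2 = 31·33 + 1 = 1024 → 14367/1024
APPEND 17: p_3 = 17·14367 + 463 = 244702, q_3 = 17·1024 + 33 = 17441 → 244702/17441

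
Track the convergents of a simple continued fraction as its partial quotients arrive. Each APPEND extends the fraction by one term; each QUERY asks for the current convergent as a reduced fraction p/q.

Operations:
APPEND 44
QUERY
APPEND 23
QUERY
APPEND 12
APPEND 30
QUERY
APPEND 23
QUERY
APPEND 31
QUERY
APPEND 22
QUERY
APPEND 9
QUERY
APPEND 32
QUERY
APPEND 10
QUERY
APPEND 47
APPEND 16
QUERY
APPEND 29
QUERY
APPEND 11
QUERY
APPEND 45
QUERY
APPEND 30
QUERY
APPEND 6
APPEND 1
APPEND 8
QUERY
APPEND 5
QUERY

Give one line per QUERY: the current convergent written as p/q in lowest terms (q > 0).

APPEND 44: p_0 = 44·1 + 0 = 44, q_0 = 44·0 + 1 = 1 → 44/1
APPEND 23: p_1 = 23·44 + 1 = 1013, q_1 = 23·1 + 0 = 23 → 1013/23
APPEND 12: p_2 = 12·1013 + 44 = 12200, q_2 = 12·23 + 1 = 277 → 12200/277
APPEND 30: p_3 = 30·12200 + 1013 = 367013, q_3 = 30·277 + 23 = 8333 → 367013/8333
APPEND 23: p_4 = 23·367013 + 12200 = 8453499, q_4 = 23·8333 + 277 = 191936 → 8453499/191936
APPEND 31: p_5 = 31·8453499 + 367013 = 262425482, q_5 = 31·191936 + 8333 = 5958349 → 262425482/5958349
APPEND 22: p_6 = 22·262425482 + 8453499 = 5781814103, q_6 = 22·5958349 + 191936 = 131275614 → 5781814103/131275614
APPEND 9: p_7 = 9·5781814103 + 262425482 = 52298752409, q_7 = 9·131275614 + 5958349 = 1187438875 → 52298752409/1187438875
APPEND 32: p_8 = 32·52298752409 + 5781814103 = 1679341891191, q_8 = 32·1187438875 + 131275614 = 38129319614 → 1679341891191/38129319614
APPEND 10: p_9 = 10·1679341891191 + 52298752409 = 16845717664319, q_9 = 10·38129319614 + 1187438875 = 382480635015 → 16845717664319/382480635015
APPEND 47: p_10 = 47·16845717664319 + 1679341891191 = 793428072114184, q_10 = 47·382480635015 + 38129319614 = 18014719165319 → 793428072114184/18014719165319
APPEND 16: p_11 = 16·793428072114184 + 16845717664319 = 12711694871491263, q_11 = 16·18014719165319 + 382480635015 = 288617987280119 → 12711694871491263/288617987280119
APPEND 29: p_12 = 29·12711694871491263 + 793428072114184 = 369432579345360811, q_12 = 29·288617987280119 + 18014719165319 = 8387936350288770 → 369432579345360811/8387936350288770
APPEND 11: p_13 = 11·369432579345360811 + 12711694871491263 = 4076470067670460184, q_13 = 11·8387936350288770 + 288617987280119 = 92555917840456589 → 4076470067670460184/92555917840456589
APPEND 45: p_14 = 45·4076470067670460184 + 369432579345360811 = 183810585624516069091, q_14 = 45·92555917840456589 + 8387936350288770 = 4173404239170835275 → 183810585624516069091/4173404239170835275
APPEND 30: p_15 = 30·183810585624516069091 + 4076470067670460184 = 5518394038803152532914, q_15 = 30·4173404239170835275 + 92555917840456589 = 125294683092965514839 → 5518394038803152532914/125294683092965514839
APPEND 6: p_16 = 6·5518394038803152532914 + 183810585624516069091 = 33294174818443431266575, q_16 = 6·125294683092965514839 + 4173404239170835275 = 755941502796963924309 → 33294174818443431266575/755941502796963924309
APPEND 1: p_17 = 1·33294174818443431266575 + 5518394038803152532914 = 38812568857246583799489, q_17 = 1·755941502796963924309 + 125294683092965514839 = 881236185889929439148 → 38812568857246583799489/881236185889929439148
APPEND 8: p_18 = 8·38812568857246583799489 + 33294174818443431266575 = 343794725676416101662487, q_18 = 8·881236185889929439148 + 755941502796963924309 = 7805830989916399437493 → 343794725676416101662487/7805830989916399437493
APPEND 5: p_19 = 5·343794725676416101662487 + 38812568857246583799489 = 1757786197239327092111924, q_19 = 5·7805830989916399437493 + 881236185889929439148 = 39910391135471926626613 → 1757786197239327092111924/39910391135471926626613

44/1
1013/23
367013/8333
8453499/191936
262425482/5958349
5781814103/131275614
52298752409/1187438875
1679341891191/38129319614
16845717664319/382480635015
12711694871491263/288617987280119
369432579345360811/8387936350288770
4076470067670460184/92555917840456589
183810585624516069091/4173404239170835275
5518394038803152532914/125294683092965514839
343794725676416101662487/7805830989916399437493
1757786197239327092111924/39910391135471926626613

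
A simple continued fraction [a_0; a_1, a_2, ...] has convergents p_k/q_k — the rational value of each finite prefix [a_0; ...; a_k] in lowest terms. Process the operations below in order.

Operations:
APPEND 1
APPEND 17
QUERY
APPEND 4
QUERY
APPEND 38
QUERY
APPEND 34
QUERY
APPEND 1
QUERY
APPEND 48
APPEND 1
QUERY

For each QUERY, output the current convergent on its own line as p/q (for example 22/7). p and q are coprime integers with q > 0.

18/17
73/69
2792/2639
95001/89795
97793/92434
4886858/4619061

APPEND 1: p_0 = 1·1 + 0 = 1, q_0 = 1·0 + 1 = 1 → 1/1
APPEND 17: p_1 = 17·1 + 1 = 18, q_1 = 17·1 + 0 = 17 → 18/17
APPEND 4: p_2 = 4·18 + 1 = 73, q_2 = 4·17 + 1 = 69 → 73/69
APPEND 38: p_3 = 38·73 + 18 = 2792, q_3 = 38·69 + 17 = 2639 → 2792/2639
APPEND 34: p_4 = 34·2792 + 73 = 95001, q_4 = 34·2639 + 69 = 89795 → 95001/89795
APPEND 1: p_5 = 1·95001 + 2792 = 97793, q_5 = 1·89795 + 2639 = 92434 → 97793/92434
APPEND 48: p_6 = 48·97793 + 95001 = 4789065, q_6 = 48·92434 + 89795 = 4526627 → 4789065/4526627
APPEND 1: p_7 = 1·4789065 + 97793 = 4886858, q_7 = 1·4526627 + 92434 = 4619061 → 4886858/4619061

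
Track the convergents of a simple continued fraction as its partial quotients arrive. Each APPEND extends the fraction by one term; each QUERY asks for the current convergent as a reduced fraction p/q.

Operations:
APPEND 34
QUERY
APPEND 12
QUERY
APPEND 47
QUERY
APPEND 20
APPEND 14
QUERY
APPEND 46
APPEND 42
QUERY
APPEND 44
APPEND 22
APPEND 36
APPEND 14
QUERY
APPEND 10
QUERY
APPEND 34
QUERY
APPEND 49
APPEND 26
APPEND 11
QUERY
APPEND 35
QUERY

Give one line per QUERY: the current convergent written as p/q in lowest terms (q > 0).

34/1
409/12
19257/565
5416943/158933
10487143877/307692593
5141067661366745/150838823045393
51777169479990417/1519141123870624
1765564829981040923/51801637034646609
24863419464793927199981/729492233128167244154
872472122632419758927002/25598314744374248608089

APPEND 34: p_0 = 34·1 + 0 = 34, q_0 = 34·0 + 1 = 1 → 34/1
APPEND 12: p_1 = 12·34 + 1 = 409, q_1 = 12·1 + 0 = 12 → 409/12
APPEND 47: p_2 = 47·409 + 34 = 19257, q_2 = 47·12 + 1 = 565 → 19257/565
APPEND 20: p_3 = 20·19257 + 409 = 385549, q_3 = 20·565 + 12 = 11312 → 385549/11312
APPEND 14: p_4 = 14·385549 + 19257 = 5416943, q_4 = 14·11312 + 565 = 158933 → 5416943/158933
APPEND 46: p_5 = 46·5416943 + 385549 = 249564927, q_5 = 46·158933 + 11312 = 7322230 → 249564927/7322230
APPEND 42: p_6 = 42·249564927 + 5416943 = 10487143877, q_6 = 42·7322230 + 158933 = 307692593 → 10487143877/307692593
APPEND 44: p_7 = 44·10487143877 + 249564927 = 461683895515, q_7 = 44·307692593 + 7322230 = 13545796322 → 461683895515/13545796322
APPEND 22: p_8 = 22·461683895515 + 10487143877 = 10167532845207, q_8 = 22·13545796322 + 307692593 = 298315211677 → 10167532845207/298315211677
APPEND 36: p_9 = 36·10167532845207 + 461683895515 = 366492866322967, q_9 = 36·298315211677 + 13545796322 = 10752893416694 → 366492866322967/10752893416694
APPEND 14: p_10 = 14·366492866322967 + 10167532845207 = 5141067661366745, q_10 = 14·10752893416694 + 298315211677 = 150838823045393 → 5141067661366745/150838823045393
APPEND 10: p_11 = 10·5141067661366745 + 366492866322967 = 51777169479990417, q_11 = 10·150838823045393 + 10752893416694 = 1519141123870624 → 51777169479990417/1519141123870624
APPEND 34: p_12 = 34·51777169479990417 + 5141067661366745 = 1765564829981040923, q_12 = 34·1519141123870624 + 150838823045393 = 51801637034646609 → 1765564829981040923/51801637034646609
APPEND 49: p_13 = 49·1765564829981040923 + 51777169479990417 = 86564453838550995644, q_13 = 49·51801637034646609 + 1519141123870624 = 2539799355821554465 → 86564453838550995644/2539799355821554465
APPEND 26: p_14 = 26·86564453838550995644 + 1765564829981040923 = 2252441364632306927667, q_14 = 26·2539799355821554465 + 51801637034646609 = 66086584888395062699 → 2252441364632306927667/66086584888395062699
APPEND 11: p_15 = 11·2252441364632306927667 + 86564453838550995644 = 24863419464793927199981, q_15 = 11·66086584888395062699 + 2539799355821554465 = 729492233128167244154 → 24863419464793927199981/729492233128167244154
APPEND 35: p_16 = 35·24863419464793927199981 + 2252441364632306927667 = 872472122632419758927002, q_16 = 35·729492233128167244154 + 66086584888395062699 = 25598314744374248608089 → 872472122632419758927002/25598314744374248608089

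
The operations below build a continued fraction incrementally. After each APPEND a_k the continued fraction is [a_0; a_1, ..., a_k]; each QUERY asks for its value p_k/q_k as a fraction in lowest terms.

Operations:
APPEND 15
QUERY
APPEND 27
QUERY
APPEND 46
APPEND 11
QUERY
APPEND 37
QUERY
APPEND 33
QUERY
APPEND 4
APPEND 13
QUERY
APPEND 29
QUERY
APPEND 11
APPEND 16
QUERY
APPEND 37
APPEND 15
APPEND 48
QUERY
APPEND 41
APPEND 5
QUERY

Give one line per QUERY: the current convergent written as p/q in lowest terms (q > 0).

APPEND 15: p_0 = 15·1 + 0 = 15, q_0 = 15·0 + 1 = 1 → 15/1
APPEND 27: p_1 = 27·15 + 1 = 406, q_1 = 27·1 + 0 = 27 → 406/27
APPEND 46: p_2 = 46·406 + 15 = 18691, q_2 = 46·27 + 1 = 1243 → 18691/1243
APPEND 11: p_3 = 11·18691 + 406 = 206007, q_3 = 11·1243 + 27 = 13700 → 206007/13700
APPEND 37: p_4 = 37·206007 + 18691 = 7640950, q_4 = 37·13700 + 1243 = 508143 → 7640950/508143
APPEND 33: p_5 = 33·7640950 + 206007 = 252357357, q_5 = 33·508143 + 13700 = 16782419 → 252357357/16782419
APPEND 4: p_6 = 4·252357357 + 7640950 = 1017070378, q_6 = 4·16782419 + 508143 = 67637819 → 1017070378/67637819
APPEND 13: p_7 = 13·1017070378 + 252357357 = 13474272271, q_7 = 13·67637819 + 16782419 = 896074066 → 13474272271/896074066
APPEND 29: p_8 = 29·13474272271 + 1017070378 = 391770966237, q_8 = 29·896074066 + 67637819 = 26053785733 → 391770966237/26053785733
APPEND 11: p_9 = 11·391770966237 + 13474272271 = 4322954900878, q_9 = 11·26053785733 + 896074066 = 287487717129 → 4322954900878/287487717129
APPEND 16: p_10 = 16·4322954900878 + 391770966237 = 69559049380285, q_10 = 16·287487717129 + 26053785733 = 4625857259797 → 69559049380285/4625857259797
APPEND 37: p_11 = 37·69559049380285 + 4322954900878 = 2578007781971423, q_11 = 37·4625857259797 + 287487717129 = 171444206329618 → 2578007781971423/171444206329618
APPEND 15: p_12 = 15·2578007781971423 + 69559049380285 = 38739675778951630, q_12 = 15·171444206329618 + 4625857259797 = 2576288952204067 → 38739675778951630/2576288952204067
APPEND 48: p_13 = 48·38739675778951630 + 2578007781971423 = 1862082445171649663, q_13 = 48·2576288952204067 + 171444206329618 = 123833313912124834 → 1862082445171649663/123833313912124834
APPEND 41: p_14 = 41·1862082445171649663 + 38739675778951630 = 76384119927816587813, q_14 = 41·123833313912124834 + 2576288952204067 = 5079742159349322261 → 76384119927816587813/5079742159349322261
APPEND 5: p_15 = 5·76384119927816587813 + 1862082445171649663 = 383782682084254588728, q_15 = 5·5079742159349322261 + 123833313912124834 = 25522544110658736139 → 383782682084254588728/25522544110658736139

15/1
406/27
206007/13700
7640950/508143
252357357/16782419
13474272271/896074066
391770966237/26053785733
69559049380285/4625857259797
1862082445171649663/123833313912124834
383782682084254588728/25522544110658736139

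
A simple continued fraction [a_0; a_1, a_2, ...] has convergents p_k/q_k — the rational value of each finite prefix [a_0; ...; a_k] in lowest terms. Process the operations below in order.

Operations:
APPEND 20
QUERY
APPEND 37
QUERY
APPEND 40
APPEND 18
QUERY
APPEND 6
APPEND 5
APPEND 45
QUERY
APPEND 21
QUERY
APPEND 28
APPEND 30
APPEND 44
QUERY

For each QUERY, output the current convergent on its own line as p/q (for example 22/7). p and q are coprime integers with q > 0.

20/1
741/37
534621/26695
755707181/37734401
15886572352/793257371
589309836525365/29425754106593

APPEND 20: p_0 = 20·1 + 0 = 20, q_0 = 20·0 + 1 = 1 → 20/1
APPEND 37: p_1 = 37·20 + 1 = 741, q_1 = 37·1 + 0 = 37 → 741/37
APPEND 40: p_2 = 40·741 + 20 = 29660, q_2 = 40·37 + 1 = 1481 → 29660/1481
APPEND 18: p_3 = 18·29660 + 741 = 534621, q_3 = 18·1481 + 37 = 26695 → 534621/26695
APPEND 6: p_4 = 6·534621 + 29660 = 3237386, q_4 = 6·26695 + 1481 = 161651 → 3237386/161651
APPEND 5: p_5 = 5·3237386 + 534621 = 16721551, q_5 = 5·161651 + 26695 = 834950 → 16721551/834950
APPEND 45: p_6 = 45·16721551 + 3237386 = 755707181, q_6 = 45·834950 + 161651 = 37734401 → 755707181/37734401
APPEND 21: p_7 = 21·755707181 + 16721551 = 15886572352, q_7 = 21·37734401 + 834950 = 793257371 → 15886572352/793257371
APPEND 28: p_8 = 28·15886572352 + 755707181 = 445579733037, q_8 = 28·793257371 + 37734401 = 22248940789 → 445579733037/22248940789
APPEND 30: p_9 = 30·445579733037 + 15886572352 = 13383278563462, q_9 = 30·22248940789 + 793257371 = 668261481041 → 13383278563462/668261481041
APPEND 44: p_10 = 44·13383278563462 + 445579733037 = 589309836525365, q_10 = 44·668261481041 + 22248940789 = 29425754106593 → 589309836525365/29425754106593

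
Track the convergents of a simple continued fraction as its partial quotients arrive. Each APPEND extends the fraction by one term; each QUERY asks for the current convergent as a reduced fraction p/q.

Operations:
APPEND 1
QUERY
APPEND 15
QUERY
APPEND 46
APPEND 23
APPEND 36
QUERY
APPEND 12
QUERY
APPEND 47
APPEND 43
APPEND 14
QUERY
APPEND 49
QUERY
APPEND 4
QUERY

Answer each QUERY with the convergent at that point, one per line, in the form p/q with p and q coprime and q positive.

1/1
16/15
611549/573379
7355555/6896456
208935526072/195894757417
10252740006345/9612812402762
41219895551452/38647144368465

APPEND 1: p_0 = 1·1 + 0 = 1, q_0 = 1·0 + 1 = 1 → 1/1
APPEND 15: p_1 = 15·1 + 1 = 16, q_1 = 15·1 + 0 = 15 → 16/15
APPEND 46: p_2 = 46·16 + 1 = 737, q_2 = 46·15 + 1 = 691 → 737/691
APPEND 23: p_3 = 23·737 + 16 = 16967, q_3 = 23·691 + 15 = 15908 → 16967/15908
APPEND 36: p_4 = 36·16967 + 737 = 611549, q_4 = 36·15908 + 691 = 573379 → 611549/573379
APPEND 12: p_5 = 12·611549 + 16967 = 7355555, q_5 = 12·573379 + 15908 = 6896456 → 7355555/6896456
APPEND 47: p_6 = 47·7355555 + 611549 = 346322634, q_6 = 47·6896456 + 573379 = 324706811 → 346322634/324706811
APPEND 43: p_7 = 43·346322634 + 7355555 = 14899228817, q_7 = 43·324706811 + 6896456 = 13969289329 → 14899228817/13969289329
APPEND 14: p_8 = 14·14899228817 + 346322634 = 208935526072, q_8 = 14·13969289329 + 324706811 = 195894757417 → 208935526072/195894757417
APPEND 49: p_9 = 49·208935526072 + 14899228817 = 10252740006345, q_9 = 49·195894757417 + 13969289329 = 9612812402762 → 10252740006345/9612812402762
APPEND 4: p_10 = 4·10252740006345 + 208935526072 = 41219895551452, q_10 = 4·9612812402762 + 195894757417 = 38647144368465 → 41219895551452/38647144368465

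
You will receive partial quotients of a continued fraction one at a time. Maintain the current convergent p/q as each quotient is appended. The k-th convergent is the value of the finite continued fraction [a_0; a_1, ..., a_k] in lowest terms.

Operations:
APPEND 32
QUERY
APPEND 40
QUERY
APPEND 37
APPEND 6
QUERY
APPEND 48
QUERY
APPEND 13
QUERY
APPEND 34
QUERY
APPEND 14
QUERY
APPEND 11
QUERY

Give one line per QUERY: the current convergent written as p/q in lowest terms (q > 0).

APPEND 32: p_0 = 32·1 + 0 = 32, q_0 = 32·0 + 1 = 1 → 32/1
APPEND 40: p_1 = 40·32 + 1 = 1281, q_1 = 40·1 + 0 = 40 → 1281/40
APPEND 37: p_2 = 37·1281 + 32 = 47429, q_2 = 37·40 + 1 = 1481 → 47429/1481
APPEND 6: p_3 = 6·47429 + 1281 = 285855, q_3 = 6·1481 + 40 = 8926 → 285855/8926
APPEND 48: p_4 = 48·285855 + 47429 = 13768469, q_4 = 48·8926 + 1481 = 429929 → 13768469/429929
APPEND 13: p_5 = 13·13768469 + 285855 = 179275952, q_5 = 13·429929 + 8926 = 5598003 → 179275952/5598003
APPEND 34: p_6 = 34·179275952 + 13768469 = 6109150837, q_6 = 34·5598003 + 429929 = 190762031 → 6109150837/190762031
APPEND 14: p_7 = 14·6109150837 + 179275952 = 85707387670, q_7 = 14·190762031 + 5598003 = 2676266437 → 85707387670/2676266437
APPEND 11: p_8 = 11·85707387670 + 6109150837 = 948890415207, q_8 = 11·2676266437 + 190762031 = 29629692838 → 948890415207/29629692838

32/1
1281/40
285855/8926
13768469/429929
179275952/5598003
6109150837/190762031
85707387670/2676266437
948890415207/29629692838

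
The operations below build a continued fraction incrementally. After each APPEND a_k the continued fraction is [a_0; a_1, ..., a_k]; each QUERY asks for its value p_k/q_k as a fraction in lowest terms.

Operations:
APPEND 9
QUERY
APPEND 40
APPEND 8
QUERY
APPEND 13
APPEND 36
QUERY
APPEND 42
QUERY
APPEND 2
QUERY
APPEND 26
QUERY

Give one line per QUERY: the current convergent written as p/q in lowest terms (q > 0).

9/1
2897/321
1371689/151989
57648960/6387751
116669609/12927491
3091058794/342502517

APPEND 9: p_0 = 9·1 + 0 = 9, q_0 = 9·0 + 1 = 1 → 9/1
APPEND 40: p_1 = 40·9 + 1 = 361, q_1 = 40·1 + 0 = 40 → 361/40
APPEND 8: p_2 = 8·361 + 9 = 2897, q_2 = 8·40 + 1 = 321 → 2897/321
APPEND 13: p_3 = 13·2897 + 361 = 38022, q_3 = 13·321 + 40 = 4213 → 38022/4213
APPEND 36: p_4 = 36·38022 + 2897 = 1371689, q_4 = 36·4213 + 321 = 151989 → 1371689/151989
APPEND 42: p_5 = 42·1371689 + 38022 = 57648960, q_5 = 42·151989 + 4213 = 6387751 → 57648960/6387751
APPEND 2: p_6 = 2·57648960 + 1371689 = 116669609, q_6 = 2·6387751 + 151989 = 12927491 → 116669609/12927491
APPEND 26: p_7 = 26·116669609 + 57648960 = 3091058794, q_7 = 26·12927491 + 6387751 = 342502517 → 3091058794/342502517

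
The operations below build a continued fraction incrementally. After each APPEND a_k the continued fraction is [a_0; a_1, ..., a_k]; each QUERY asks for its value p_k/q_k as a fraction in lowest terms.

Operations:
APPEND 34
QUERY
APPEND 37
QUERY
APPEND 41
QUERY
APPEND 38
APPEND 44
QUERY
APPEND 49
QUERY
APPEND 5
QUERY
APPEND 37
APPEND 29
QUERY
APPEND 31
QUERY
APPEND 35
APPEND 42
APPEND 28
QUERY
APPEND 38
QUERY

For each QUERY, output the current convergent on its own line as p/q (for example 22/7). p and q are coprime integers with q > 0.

APPEND 34: p_0 = 34·1 + 0 = 34, q_0 = 34·0 + 1 = 1 → 34/1
APPEND 37: p_1 = 37·34 + 1 = 1259, q_1 = 37·1 + 0 = 37 → 1259/37
APPEND 41: p_2 = 41·1259 + 34 = 51653, q_2 = 41·37 + 1 = 1518 → 51653/1518
APPEND 38: p_3 = 38·51653 + 1259 = 1964073, q_3 = 38·1518 + 37 = 57721 → 1964073/57721
APPEND 44: p_4 = 44·1964073 + 51653 = 86470865, q_4 = 44·57721 + 1518 = 2541242 → 86470865/2541242
APPEND 49: p_5 = 49·86470865 + 1964073 = 4239036458, q_5 = 49·2541242 + 57721 = 124578579 → 4239036458/124578579
APPEND 5: p_6 = 5·4239036458 + 86470865 = 21281653155, q_6 = 5·124578579 + 2541242 = 625434137 → 21281653155/625434137
APPEND 37: p_7 = 37·21281653155 + 4239036458 = 791660203193, q_7 = 37·625434137 + 124578579 = 23265641648 → 791660203193/23265641648
APPEND 29: p_8 = 29·791660203193 + 21281653155 = 22979427545752, q_8 = 29·23265641648 + 625434137 = 675329041929 → 22979427545752/675329041929
APPEND 31: p_9 = 31·22979427545752 + 791660203193 = 713153914121505, q_9 = 31·675329041929 + 23265641648 = 20958465941447 → 713153914121505/20958465941447
APPEND 35: p_10 = 35·713153914121505 + 22979427545752 = 24983366421798427, q_10 = 35·20958465941447 + 675329041929 = 734221636992574 → 24983366421798427/734221636992574
APPEND 42: p_11 = 42·24983366421798427 + 713153914121505 = 1050014543629655439, q_11 = 42·734221636992574 + 20958465941447 = 30858267219629555 → 1050014543629655439/30858267219629555
APPEND 28: p_12 = 28·1050014543629655439 + 24983366421798427 = 29425390588052150719, q_12 = 28·30858267219629555 + 734221636992574 = 864765703786620114 → 29425390588052150719/864765703786620114
APPEND 38: p_13 = 38·29425390588052150719 + 1050014543629655439 = 1119214856889611382761, q_13 = 38·864765703786620114 + 30858267219629555 = 32891955011111193887 → 1119214856889611382761/32891955011111193887

34/1
1259/37
51653/1518
86470865/2541242
4239036458/124578579
21281653155/625434137
22979427545752/675329041929
713153914121505/20958465941447
29425390588052150719/864765703786620114
1119214856889611382761/32891955011111193887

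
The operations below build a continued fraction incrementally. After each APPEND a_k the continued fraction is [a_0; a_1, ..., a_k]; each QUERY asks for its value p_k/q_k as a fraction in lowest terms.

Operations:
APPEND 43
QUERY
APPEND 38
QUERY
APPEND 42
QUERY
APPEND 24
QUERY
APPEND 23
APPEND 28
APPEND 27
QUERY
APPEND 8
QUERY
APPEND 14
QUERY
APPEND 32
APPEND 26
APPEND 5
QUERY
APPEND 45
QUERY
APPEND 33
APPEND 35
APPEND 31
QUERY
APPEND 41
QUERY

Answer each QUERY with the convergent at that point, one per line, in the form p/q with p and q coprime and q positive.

APPEND 43: p_0 = 43·1 + 0 = 43, q_0 = 43·0 + 1 = 1 → 43/1
APPEND 38: p_1 = 38·43 + 1 = 1635, q_1 = 38·1 + 0 = 38 → 1635/38
APPEND 42: p_2 = 42·1635 + 43 = 68713, q_2 = 42·38 + 1 = 1597 → 68713/1597
APPEND 24: p_3 = 24·68713 + 1635 = 1650747, q_3 = 24·1597 + 38 = 38366 → 1650747/38366
APPEND 23: p_4 = 23·1650747 + 68713 = 38035894, q_4 = 23·38366 + 1597 = 884015 → 38035894/884015
APPEND 28: p_5 = 28·38035894 + 1650747 = 1066655779, q_5 = 28·884015 + 38366 = 24790786 → 1066655779/24790786
APPEND 27: p_6 = 27·1066655779 + 38035894 = 28837741927, q_6 = 27·24790786 + 884015 = 670235237 → 28837741927/670235237
APPEND 8: p_7 = 8·28837741927 + 1066655779 = 231768591195, q_7 = 8·670235237 + 24790786 = 5386672682 → 231768591195/5386672682
APPEND 14: p_8 = 14·231768591195 + 28837741927 = 3273598018657, q_8 = 14·5386672682 + 670235237 = 76083652785 → 3273598018657/76083652785
APPEND 32: p_9 = 32·3273598018657 + 231768591195 = 104986905188219, q_9 = 32·76083652785 + 5386672682 = 2440063561802 → 104986905188219/2440063561802
APPEND 26: p_10 = 26·104986905188219 + 3273598018657 = 2732933132912351, q_10 = 26·2440063561802 + 76083652785 = 63517736259637 → 2732933132912351/63517736259637
APPEND 5: p_11 = 5·2732933132912351 + 104986905188219 = 13769652569749974, q_11 = 5·63517736259637 + 2440063561802 = 320028744859987 → 13769652569749974/320028744859987
APPEND 45: p_12 = 45·13769652569749974 + 2732933132912351 = 622367298771661181, q_12 = 45·320028744859987 + 63517736259637 = 14464811254959052 → 622367298771661181/14464811254959052
APPEND 33: p_13 = 33·622367298771661181 + 13769652569749974 = 20551890512034568947, q_13 = 33·14464811254959052 + 320028744859987 = 477658800158508703 → 20551890512034568947/477658800158508703
APPEND 35: p_14 = 35·20551890512034568947 + 622367298771661181 = 719938535219981574326, q_14 = 35·477658800158508703 + 14464811254959052 = 16732522816802763657 → 719938535219981574326/16732522816802763657
APPEND 31: p_15 = 31·719938535219981574326 + 20551890512034568947 = 22338646482331463373053, q_15 = 31·16732522816802763657 + 477658800158508703 = 519185866121044182070 → 22338646482331463373053/519185866121044182070
APPEND 41: p_16 = 41·22338646482331463373053 + 719938535219981574326 = 916604444310809979869499, q_16 = 41·519185866121044182070 + 16732522816802763657 = 21303353033779614228527 → 916604444310809979869499/21303353033779614228527

43/1
1635/38
68713/1597
1650747/38366
28837741927/670235237
231768591195/5386672682
3273598018657/76083652785
13769652569749974/320028744859987
622367298771661181/14464811254959052
22338646482331463373053/519185866121044182070
916604444310809979869499/21303353033779614228527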